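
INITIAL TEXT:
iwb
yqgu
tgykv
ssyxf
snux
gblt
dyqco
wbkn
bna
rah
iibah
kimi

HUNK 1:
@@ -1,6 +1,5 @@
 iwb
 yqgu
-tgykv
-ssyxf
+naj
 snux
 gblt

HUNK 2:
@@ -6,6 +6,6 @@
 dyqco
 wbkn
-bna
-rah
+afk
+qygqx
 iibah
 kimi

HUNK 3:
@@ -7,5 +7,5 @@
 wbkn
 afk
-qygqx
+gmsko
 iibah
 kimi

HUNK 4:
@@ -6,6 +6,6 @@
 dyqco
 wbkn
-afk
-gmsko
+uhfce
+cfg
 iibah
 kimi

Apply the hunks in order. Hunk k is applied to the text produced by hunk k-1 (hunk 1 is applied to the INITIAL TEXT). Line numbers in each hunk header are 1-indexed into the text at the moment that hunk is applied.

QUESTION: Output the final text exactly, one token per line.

Answer: iwb
yqgu
naj
snux
gblt
dyqco
wbkn
uhfce
cfg
iibah
kimi

Derivation:
Hunk 1: at line 1 remove [tgykv,ssyxf] add [naj] -> 11 lines: iwb yqgu naj snux gblt dyqco wbkn bna rah iibah kimi
Hunk 2: at line 6 remove [bna,rah] add [afk,qygqx] -> 11 lines: iwb yqgu naj snux gblt dyqco wbkn afk qygqx iibah kimi
Hunk 3: at line 7 remove [qygqx] add [gmsko] -> 11 lines: iwb yqgu naj snux gblt dyqco wbkn afk gmsko iibah kimi
Hunk 4: at line 6 remove [afk,gmsko] add [uhfce,cfg] -> 11 lines: iwb yqgu naj snux gblt dyqco wbkn uhfce cfg iibah kimi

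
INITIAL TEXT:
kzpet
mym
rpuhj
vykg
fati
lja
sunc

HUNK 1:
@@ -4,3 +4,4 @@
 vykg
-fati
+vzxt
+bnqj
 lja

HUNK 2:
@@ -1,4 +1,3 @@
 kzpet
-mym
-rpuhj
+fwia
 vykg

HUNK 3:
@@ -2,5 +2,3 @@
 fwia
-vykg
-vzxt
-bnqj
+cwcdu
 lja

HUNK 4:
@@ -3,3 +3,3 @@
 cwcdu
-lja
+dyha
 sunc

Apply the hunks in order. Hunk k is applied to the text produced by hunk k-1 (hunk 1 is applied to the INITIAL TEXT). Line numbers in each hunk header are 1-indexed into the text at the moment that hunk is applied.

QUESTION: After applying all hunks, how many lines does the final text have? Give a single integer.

Hunk 1: at line 4 remove [fati] add [vzxt,bnqj] -> 8 lines: kzpet mym rpuhj vykg vzxt bnqj lja sunc
Hunk 2: at line 1 remove [mym,rpuhj] add [fwia] -> 7 lines: kzpet fwia vykg vzxt bnqj lja sunc
Hunk 3: at line 2 remove [vykg,vzxt,bnqj] add [cwcdu] -> 5 lines: kzpet fwia cwcdu lja sunc
Hunk 4: at line 3 remove [lja] add [dyha] -> 5 lines: kzpet fwia cwcdu dyha sunc
Final line count: 5

Answer: 5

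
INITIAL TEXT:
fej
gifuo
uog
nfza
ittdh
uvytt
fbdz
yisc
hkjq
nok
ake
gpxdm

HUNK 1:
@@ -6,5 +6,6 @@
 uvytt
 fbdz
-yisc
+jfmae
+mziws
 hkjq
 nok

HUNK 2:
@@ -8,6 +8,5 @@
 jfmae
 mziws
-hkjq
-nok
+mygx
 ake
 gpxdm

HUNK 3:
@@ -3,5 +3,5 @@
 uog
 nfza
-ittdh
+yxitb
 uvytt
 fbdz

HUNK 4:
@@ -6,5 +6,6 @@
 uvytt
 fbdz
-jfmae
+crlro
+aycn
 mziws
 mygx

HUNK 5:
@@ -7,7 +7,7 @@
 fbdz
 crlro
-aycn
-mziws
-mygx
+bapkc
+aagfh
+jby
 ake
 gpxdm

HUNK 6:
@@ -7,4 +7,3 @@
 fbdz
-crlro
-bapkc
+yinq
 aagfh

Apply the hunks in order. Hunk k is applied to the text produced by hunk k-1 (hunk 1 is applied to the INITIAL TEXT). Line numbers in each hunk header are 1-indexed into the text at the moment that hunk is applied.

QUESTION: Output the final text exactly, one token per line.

Hunk 1: at line 6 remove [yisc] add [jfmae,mziws] -> 13 lines: fej gifuo uog nfza ittdh uvytt fbdz jfmae mziws hkjq nok ake gpxdm
Hunk 2: at line 8 remove [hkjq,nok] add [mygx] -> 12 lines: fej gifuo uog nfza ittdh uvytt fbdz jfmae mziws mygx ake gpxdm
Hunk 3: at line 3 remove [ittdh] add [yxitb] -> 12 lines: fej gifuo uog nfza yxitb uvytt fbdz jfmae mziws mygx ake gpxdm
Hunk 4: at line 6 remove [jfmae] add [crlro,aycn] -> 13 lines: fej gifuo uog nfza yxitb uvytt fbdz crlro aycn mziws mygx ake gpxdm
Hunk 5: at line 7 remove [aycn,mziws,mygx] add [bapkc,aagfh,jby] -> 13 lines: fej gifuo uog nfza yxitb uvytt fbdz crlro bapkc aagfh jby ake gpxdm
Hunk 6: at line 7 remove [crlro,bapkc] add [yinq] -> 12 lines: fej gifuo uog nfza yxitb uvytt fbdz yinq aagfh jby ake gpxdm

Answer: fej
gifuo
uog
nfza
yxitb
uvytt
fbdz
yinq
aagfh
jby
ake
gpxdm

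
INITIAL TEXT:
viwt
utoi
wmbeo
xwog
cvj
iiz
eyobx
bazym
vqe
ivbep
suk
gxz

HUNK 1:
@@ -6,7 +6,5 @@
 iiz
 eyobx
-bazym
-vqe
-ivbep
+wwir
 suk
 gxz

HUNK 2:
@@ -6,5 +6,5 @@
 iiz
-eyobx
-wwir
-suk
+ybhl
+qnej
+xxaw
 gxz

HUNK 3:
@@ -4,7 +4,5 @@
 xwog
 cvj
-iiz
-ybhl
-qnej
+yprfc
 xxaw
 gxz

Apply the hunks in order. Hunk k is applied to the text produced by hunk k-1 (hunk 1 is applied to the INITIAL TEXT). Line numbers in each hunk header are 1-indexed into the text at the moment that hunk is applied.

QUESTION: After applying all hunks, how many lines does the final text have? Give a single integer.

Hunk 1: at line 6 remove [bazym,vqe,ivbep] add [wwir] -> 10 lines: viwt utoi wmbeo xwog cvj iiz eyobx wwir suk gxz
Hunk 2: at line 6 remove [eyobx,wwir,suk] add [ybhl,qnej,xxaw] -> 10 lines: viwt utoi wmbeo xwog cvj iiz ybhl qnej xxaw gxz
Hunk 3: at line 4 remove [iiz,ybhl,qnej] add [yprfc] -> 8 lines: viwt utoi wmbeo xwog cvj yprfc xxaw gxz
Final line count: 8

Answer: 8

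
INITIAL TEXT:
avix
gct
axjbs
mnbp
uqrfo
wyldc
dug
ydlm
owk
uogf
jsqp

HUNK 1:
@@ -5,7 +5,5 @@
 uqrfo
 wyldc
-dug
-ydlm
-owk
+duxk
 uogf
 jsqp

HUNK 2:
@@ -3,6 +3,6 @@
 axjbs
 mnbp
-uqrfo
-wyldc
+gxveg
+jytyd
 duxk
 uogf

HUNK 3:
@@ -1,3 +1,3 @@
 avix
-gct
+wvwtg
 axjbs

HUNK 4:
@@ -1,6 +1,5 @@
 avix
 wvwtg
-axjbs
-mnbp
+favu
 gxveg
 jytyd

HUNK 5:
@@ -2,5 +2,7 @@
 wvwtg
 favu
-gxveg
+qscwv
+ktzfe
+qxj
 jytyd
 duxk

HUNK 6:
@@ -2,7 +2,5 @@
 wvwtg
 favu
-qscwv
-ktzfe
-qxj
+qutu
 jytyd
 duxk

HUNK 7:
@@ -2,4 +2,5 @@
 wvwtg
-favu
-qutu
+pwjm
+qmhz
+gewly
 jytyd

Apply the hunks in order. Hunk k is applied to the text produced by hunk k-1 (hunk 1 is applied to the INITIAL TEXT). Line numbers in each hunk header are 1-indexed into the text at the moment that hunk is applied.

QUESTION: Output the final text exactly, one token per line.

Answer: avix
wvwtg
pwjm
qmhz
gewly
jytyd
duxk
uogf
jsqp

Derivation:
Hunk 1: at line 5 remove [dug,ydlm,owk] add [duxk] -> 9 lines: avix gct axjbs mnbp uqrfo wyldc duxk uogf jsqp
Hunk 2: at line 3 remove [uqrfo,wyldc] add [gxveg,jytyd] -> 9 lines: avix gct axjbs mnbp gxveg jytyd duxk uogf jsqp
Hunk 3: at line 1 remove [gct] add [wvwtg] -> 9 lines: avix wvwtg axjbs mnbp gxveg jytyd duxk uogf jsqp
Hunk 4: at line 1 remove [axjbs,mnbp] add [favu] -> 8 lines: avix wvwtg favu gxveg jytyd duxk uogf jsqp
Hunk 5: at line 2 remove [gxveg] add [qscwv,ktzfe,qxj] -> 10 lines: avix wvwtg favu qscwv ktzfe qxj jytyd duxk uogf jsqp
Hunk 6: at line 2 remove [qscwv,ktzfe,qxj] add [qutu] -> 8 lines: avix wvwtg favu qutu jytyd duxk uogf jsqp
Hunk 7: at line 2 remove [favu,qutu] add [pwjm,qmhz,gewly] -> 9 lines: avix wvwtg pwjm qmhz gewly jytyd duxk uogf jsqp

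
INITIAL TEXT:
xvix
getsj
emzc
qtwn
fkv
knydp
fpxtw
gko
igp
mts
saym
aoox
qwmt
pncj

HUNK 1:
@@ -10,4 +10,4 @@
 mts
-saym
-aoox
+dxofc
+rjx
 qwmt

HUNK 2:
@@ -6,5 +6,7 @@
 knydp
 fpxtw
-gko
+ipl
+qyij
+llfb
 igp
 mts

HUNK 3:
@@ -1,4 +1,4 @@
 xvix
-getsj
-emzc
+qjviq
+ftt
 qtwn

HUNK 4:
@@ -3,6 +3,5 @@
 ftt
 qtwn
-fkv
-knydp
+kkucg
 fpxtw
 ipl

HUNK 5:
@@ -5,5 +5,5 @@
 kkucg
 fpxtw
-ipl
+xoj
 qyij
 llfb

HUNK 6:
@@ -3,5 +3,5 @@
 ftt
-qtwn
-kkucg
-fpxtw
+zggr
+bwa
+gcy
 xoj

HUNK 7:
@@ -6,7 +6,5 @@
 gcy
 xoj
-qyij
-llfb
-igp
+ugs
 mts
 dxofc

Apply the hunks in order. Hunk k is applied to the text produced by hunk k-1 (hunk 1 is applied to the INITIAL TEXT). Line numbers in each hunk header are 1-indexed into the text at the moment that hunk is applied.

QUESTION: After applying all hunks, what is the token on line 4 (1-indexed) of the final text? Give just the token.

Answer: zggr

Derivation:
Hunk 1: at line 10 remove [saym,aoox] add [dxofc,rjx] -> 14 lines: xvix getsj emzc qtwn fkv knydp fpxtw gko igp mts dxofc rjx qwmt pncj
Hunk 2: at line 6 remove [gko] add [ipl,qyij,llfb] -> 16 lines: xvix getsj emzc qtwn fkv knydp fpxtw ipl qyij llfb igp mts dxofc rjx qwmt pncj
Hunk 3: at line 1 remove [getsj,emzc] add [qjviq,ftt] -> 16 lines: xvix qjviq ftt qtwn fkv knydp fpxtw ipl qyij llfb igp mts dxofc rjx qwmt pncj
Hunk 4: at line 3 remove [fkv,knydp] add [kkucg] -> 15 lines: xvix qjviq ftt qtwn kkucg fpxtw ipl qyij llfb igp mts dxofc rjx qwmt pncj
Hunk 5: at line 5 remove [ipl] add [xoj] -> 15 lines: xvix qjviq ftt qtwn kkucg fpxtw xoj qyij llfb igp mts dxofc rjx qwmt pncj
Hunk 6: at line 3 remove [qtwn,kkucg,fpxtw] add [zggr,bwa,gcy] -> 15 lines: xvix qjviq ftt zggr bwa gcy xoj qyij llfb igp mts dxofc rjx qwmt pncj
Hunk 7: at line 6 remove [qyij,llfb,igp] add [ugs] -> 13 lines: xvix qjviq ftt zggr bwa gcy xoj ugs mts dxofc rjx qwmt pncj
Final line 4: zggr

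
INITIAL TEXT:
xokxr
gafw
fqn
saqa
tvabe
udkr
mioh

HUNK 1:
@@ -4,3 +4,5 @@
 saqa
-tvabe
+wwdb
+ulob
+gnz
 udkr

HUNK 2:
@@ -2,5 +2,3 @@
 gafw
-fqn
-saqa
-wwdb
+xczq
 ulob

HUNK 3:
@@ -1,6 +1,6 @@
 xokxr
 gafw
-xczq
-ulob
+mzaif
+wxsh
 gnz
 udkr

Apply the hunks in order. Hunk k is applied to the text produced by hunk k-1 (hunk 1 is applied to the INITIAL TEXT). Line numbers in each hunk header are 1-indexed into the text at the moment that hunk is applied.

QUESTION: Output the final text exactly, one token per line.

Answer: xokxr
gafw
mzaif
wxsh
gnz
udkr
mioh

Derivation:
Hunk 1: at line 4 remove [tvabe] add [wwdb,ulob,gnz] -> 9 lines: xokxr gafw fqn saqa wwdb ulob gnz udkr mioh
Hunk 2: at line 2 remove [fqn,saqa,wwdb] add [xczq] -> 7 lines: xokxr gafw xczq ulob gnz udkr mioh
Hunk 3: at line 1 remove [xczq,ulob] add [mzaif,wxsh] -> 7 lines: xokxr gafw mzaif wxsh gnz udkr mioh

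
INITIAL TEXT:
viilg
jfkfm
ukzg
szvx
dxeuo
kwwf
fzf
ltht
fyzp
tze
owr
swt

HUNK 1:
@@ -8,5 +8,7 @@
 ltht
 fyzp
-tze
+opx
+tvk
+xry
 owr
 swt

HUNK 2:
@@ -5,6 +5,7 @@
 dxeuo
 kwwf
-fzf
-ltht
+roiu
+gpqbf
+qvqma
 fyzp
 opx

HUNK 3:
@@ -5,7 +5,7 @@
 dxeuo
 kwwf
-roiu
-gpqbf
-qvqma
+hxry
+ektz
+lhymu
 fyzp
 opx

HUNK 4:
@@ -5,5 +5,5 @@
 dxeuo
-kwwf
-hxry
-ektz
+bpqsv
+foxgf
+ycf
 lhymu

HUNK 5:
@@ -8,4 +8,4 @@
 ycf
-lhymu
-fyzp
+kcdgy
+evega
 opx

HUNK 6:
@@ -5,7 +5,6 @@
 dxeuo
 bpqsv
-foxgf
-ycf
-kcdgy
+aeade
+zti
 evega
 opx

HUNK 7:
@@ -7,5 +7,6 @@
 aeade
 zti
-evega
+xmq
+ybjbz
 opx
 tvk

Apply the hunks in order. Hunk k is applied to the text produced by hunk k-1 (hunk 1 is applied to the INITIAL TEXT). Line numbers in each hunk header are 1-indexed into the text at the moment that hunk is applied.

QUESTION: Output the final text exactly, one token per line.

Answer: viilg
jfkfm
ukzg
szvx
dxeuo
bpqsv
aeade
zti
xmq
ybjbz
opx
tvk
xry
owr
swt

Derivation:
Hunk 1: at line 8 remove [tze] add [opx,tvk,xry] -> 14 lines: viilg jfkfm ukzg szvx dxeuo kwwf fzf ltht fyzp opx tvk xry owr swt
Hunk 2: at line 5 remove [fzf,ltht] add [roiu,gpqbf,qvqma] -> 15 lines: viilg jfkfm ukzg szvx dxeuo kwwf roiu gpqbf qvqma fyzp opx tvk xry owr swt
Hunk 3: at line 5 remove [roiu,gpqbf,qvqma] add [hxry,ektz,lhymu] -> 15 lines: viilg jfkfm ukzg szvx dxeuo kwwf hxry ektz lhymu fyzp opx tvk xry owr swt
Hunk 4: at line 5 remove [kwwf,hxry,ektz] add [bpqsv,foxgf,ycf] -> 15 lines: viilg jfkfm ukzg szvx dxeuo bpqsv foxgf ycf lhymu fyzp opx tvk xry owr swt
Hunk 5: at line 8 remove [lhymu,fyzp] add [kcdgy,evega] -> 15 lines: viilg jfkfm ukzg szvx dxeuo bpqsv foxgf ycf kcdgy evega opx tvk xry owr swt
Hunk 6: at line 5 remove [foxgf,ycf,kcdgy] add [aeade,zti] -> 14 lines: viilg jfkfm ukzg szvx dxeuo bpqsv aeade zti evega opx tvk xry owr swt
Hunk 7: at line 7 remove [evega] add [xmq,ybjbz] -> 15 lines: viilg jfkfm ukzg szvx dxeuo bpqsv aeade zti xmq ybjbz opx tvk xry owr swt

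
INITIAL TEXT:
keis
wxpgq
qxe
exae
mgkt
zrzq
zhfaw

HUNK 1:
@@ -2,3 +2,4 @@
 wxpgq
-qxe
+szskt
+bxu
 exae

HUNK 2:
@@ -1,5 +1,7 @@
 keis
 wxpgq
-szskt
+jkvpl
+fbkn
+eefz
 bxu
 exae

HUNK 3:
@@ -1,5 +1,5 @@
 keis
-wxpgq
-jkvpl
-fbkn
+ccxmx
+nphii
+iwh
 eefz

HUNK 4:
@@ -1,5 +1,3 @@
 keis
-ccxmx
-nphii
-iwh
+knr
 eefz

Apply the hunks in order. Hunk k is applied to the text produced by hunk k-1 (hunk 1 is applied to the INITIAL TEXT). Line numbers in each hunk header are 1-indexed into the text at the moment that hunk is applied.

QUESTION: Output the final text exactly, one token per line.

Hunk 1: at line 2 remove [qxe] add [szskt,bxu] -> 8 lines: keis wxpgq szskt bxu exae mgkt zrzq zhfaw
Hunk 2: at line 1 remove [szskt] add [jkvpl,fbkn,eefz] -> 10 lines: keis wxpgq jkvpl fbkn eefz bxu exae mgkt zrzq zhfaw
Hunk 3: at line 1 remove [wxpgq,jkvpl,fbkn] add [ccxmx,nphii,iwh] -> 10 lines: keis ccxmx nphii iwh eefz bxu exae mgkt zrzq zhfaw
Hunk 4: at line 1 remove [ccxmx,nphii,iwh] add [knr] -> 8 lines: keis knr eefz bxu exae mgkt zrzq zhfaw

Answer: keis
knr
eefz
bxu
exae
mgkt
zrzq
zhfaw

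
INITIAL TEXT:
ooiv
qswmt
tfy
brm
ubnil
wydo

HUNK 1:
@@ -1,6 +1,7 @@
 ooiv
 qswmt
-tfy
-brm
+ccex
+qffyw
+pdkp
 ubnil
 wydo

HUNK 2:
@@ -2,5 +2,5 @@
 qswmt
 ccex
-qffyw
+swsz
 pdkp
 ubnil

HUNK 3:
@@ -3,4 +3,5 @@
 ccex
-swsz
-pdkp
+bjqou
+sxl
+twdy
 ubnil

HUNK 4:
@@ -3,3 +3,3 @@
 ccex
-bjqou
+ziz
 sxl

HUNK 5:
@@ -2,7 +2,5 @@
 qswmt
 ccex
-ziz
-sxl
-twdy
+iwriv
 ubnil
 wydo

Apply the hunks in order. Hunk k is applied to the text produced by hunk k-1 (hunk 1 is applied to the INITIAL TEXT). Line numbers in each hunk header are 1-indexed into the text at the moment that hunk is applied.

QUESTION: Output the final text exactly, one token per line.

Hunk 1: at line 1 remove [tfy,brm] add [ccex,qffyw,pdkp] -> 7 lines: ooiv qswmt ccex qffyw pdkp ubnil wydo
Hunk 2: at line 2 remove [qffyw] add [swsz] -> 7 lines: ooiv qswmt ccex swsz pdkp ubnil wydo
Hunk 3: at line 3 remove [swsz,pdkp] add [bjqou,sxl,twdy] -> 8 lines: ooiv qswmt ccex bjqou sxl twdy ubnil wydo
Hunk 4: at line 3 remove [bjqou] add [ziz] -> 8 lines: ooiv qswmt ccex ziz sxl twdy ubnil wydo
Hunk 5: at line 2 remove [ziz,sxl,twdy] add [iwriv] -> 6 lines: ooiv qswmt ccex iwriv ubnil wydo

Answer: ooiv
qswmt
ccex
iwriv
ubnil
wydo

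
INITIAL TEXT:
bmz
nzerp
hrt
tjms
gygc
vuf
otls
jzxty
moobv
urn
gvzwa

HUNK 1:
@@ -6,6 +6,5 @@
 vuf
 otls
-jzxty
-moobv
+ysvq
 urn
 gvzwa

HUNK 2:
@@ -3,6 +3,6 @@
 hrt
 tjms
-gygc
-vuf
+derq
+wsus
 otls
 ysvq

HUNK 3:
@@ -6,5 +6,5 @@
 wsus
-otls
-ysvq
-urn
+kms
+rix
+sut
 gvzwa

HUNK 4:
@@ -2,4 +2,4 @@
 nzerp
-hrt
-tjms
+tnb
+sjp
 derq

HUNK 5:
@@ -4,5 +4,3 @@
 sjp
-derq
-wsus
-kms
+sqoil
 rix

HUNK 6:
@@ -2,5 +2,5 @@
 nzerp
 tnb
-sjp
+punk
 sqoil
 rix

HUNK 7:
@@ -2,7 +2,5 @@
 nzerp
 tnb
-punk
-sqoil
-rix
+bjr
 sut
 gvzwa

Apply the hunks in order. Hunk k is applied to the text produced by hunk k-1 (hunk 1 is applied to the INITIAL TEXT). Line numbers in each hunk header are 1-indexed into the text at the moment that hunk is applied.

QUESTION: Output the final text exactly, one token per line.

Hunk 1: at line 6 remove [jzxty,moobv] add [ysvq] -> 10 lines: bmz nzerp hrt tjms gygc vuf otls ysvq urn gvzwa
Hunk 2: at line 3 remove [gygc,vuf] add [derq,wsus] -> 10 lines: bmz nzerp hrt tjms derq wsus otls ysvq urn gvzwa
Hunk 3: at line 6 remove [otls,ysvq,urn] add [kms,rix,sut] -> 10 lines: bmz nzerp hrt tjms derq wsus kms rix sut gvzwa
Hunk 4: at line 2 remove [hrt,tjms] add [tnb,sjp] -> 10 lines: bmz nzerp tnb sjp derq wsus kms rix sut gvzwa
Hunk 5: at line 4 remove [derq,wsus,kms] add [sqoil] -> 8 lines: bmz nzerp tnb sjp sqoil rix sut gvzwa
Hunk 6: at line 2 remove [sjp] add [punk] -> 8 lines: bmz nzerp tnb punk sqoil rix sut gvzwa
Hunk 7: at line 2 remove [punk,sqoil,rix] add [bjr] -> 6 lines: bmz nzerp tnb bjr sut gvzwa

Answer: bmz
nzerp
tnb
bjr
sut
gvzwa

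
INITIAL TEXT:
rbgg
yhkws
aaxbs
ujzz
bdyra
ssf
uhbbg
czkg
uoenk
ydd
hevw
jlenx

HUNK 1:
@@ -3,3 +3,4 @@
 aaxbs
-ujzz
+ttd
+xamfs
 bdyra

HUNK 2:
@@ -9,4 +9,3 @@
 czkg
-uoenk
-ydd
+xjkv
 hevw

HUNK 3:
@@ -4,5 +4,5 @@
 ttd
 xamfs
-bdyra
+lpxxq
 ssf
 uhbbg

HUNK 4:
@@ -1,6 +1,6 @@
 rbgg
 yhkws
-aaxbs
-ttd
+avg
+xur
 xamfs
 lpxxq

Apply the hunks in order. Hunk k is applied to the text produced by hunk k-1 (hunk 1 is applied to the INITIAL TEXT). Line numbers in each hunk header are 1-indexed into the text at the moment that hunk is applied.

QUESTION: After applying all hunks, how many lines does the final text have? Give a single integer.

Answer: 12

Derivation:
Hunk 1: at line 3 remove [ujzz] add [ttd,xamfs] -> 13 lines: rbgg yhkws aaxbs ttd xamfs bdyra ssf uhbbg czkg uoenk ydd hevw jlenx
Hunk 2: at line 9 remove [uoenk,ydd] add [xjkv] -> 12 lines: rbgg yhkws aaxbs ttd xamfs bdyra ssf uhbbg czkg xjkv hevw jlenx
Hunk 3: at line 4 remove [bdyra] add [lpxxq] -> 12 lines: rbgg yhkws aaxbs ttd xamfs lpxxq ssf uhbbg czkg xjkv hevw jlenx
Hunk 4: at line 1 remove [aaxbs,ttd] add [avg,xur] -> 12 lines: rbgg yhkws avg xur xamfs lpxxq ssf uhbbg czkg xjkv hevw jlenx
Final line count: 12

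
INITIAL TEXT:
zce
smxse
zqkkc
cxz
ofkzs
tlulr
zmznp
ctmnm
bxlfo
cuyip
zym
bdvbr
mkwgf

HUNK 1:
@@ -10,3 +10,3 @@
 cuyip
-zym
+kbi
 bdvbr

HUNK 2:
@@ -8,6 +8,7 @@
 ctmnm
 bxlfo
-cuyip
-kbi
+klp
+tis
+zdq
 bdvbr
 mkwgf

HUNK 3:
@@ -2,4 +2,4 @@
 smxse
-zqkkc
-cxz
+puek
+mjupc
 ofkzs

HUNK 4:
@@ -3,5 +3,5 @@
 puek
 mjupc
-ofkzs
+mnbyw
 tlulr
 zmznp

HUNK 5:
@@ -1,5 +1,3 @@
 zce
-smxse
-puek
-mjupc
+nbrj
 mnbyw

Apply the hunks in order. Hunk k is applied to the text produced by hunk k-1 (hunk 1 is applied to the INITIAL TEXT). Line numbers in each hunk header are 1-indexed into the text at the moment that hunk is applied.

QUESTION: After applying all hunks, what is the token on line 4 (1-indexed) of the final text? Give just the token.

Hunk 1: at line 10 remove [zym] add [kbi] -> 13 lines: zce smxse zqkkc cxz ofkzs tlulr zmznp ctmnm bxlfo cuyip kbi bdvbr mkwgf
Hunk 2: at line 8 remove [cuyip,kbi] add [klp,tis,zdq] -> 14 lines: zce smxse zqkkc cxz ofkzs tlulr zmznp ctmnm bxlfo klp tis zdq bdvbr mkwgf
Hunk 3: at line 2 remove [zqkkc,cxz] add [puek,mjupc] -> 14 lines: zce smxse puek mjupc ofkzs tlulr zmznp ctmnm bxlfo klp tis zdq bdvbr mkwgf
Hunk 4: at line 3 remove [ofkzs] add [mnbyw] -> 14 lines: zce smxse puek mjupc mnbyw tlulr zmznp ctmnm bxlfo klp tis zdq bdvbr mkwgf
Hunk 5: at line 1 remove [smxse,puek,mjupc] add [nbrj] -> 12 lines: zce nbrj mnbyw tlulr zmznp ctmnm bxlfo klp tis zdq bdvbr mkwgf
Final line 4: tlulr

Answer: tlulr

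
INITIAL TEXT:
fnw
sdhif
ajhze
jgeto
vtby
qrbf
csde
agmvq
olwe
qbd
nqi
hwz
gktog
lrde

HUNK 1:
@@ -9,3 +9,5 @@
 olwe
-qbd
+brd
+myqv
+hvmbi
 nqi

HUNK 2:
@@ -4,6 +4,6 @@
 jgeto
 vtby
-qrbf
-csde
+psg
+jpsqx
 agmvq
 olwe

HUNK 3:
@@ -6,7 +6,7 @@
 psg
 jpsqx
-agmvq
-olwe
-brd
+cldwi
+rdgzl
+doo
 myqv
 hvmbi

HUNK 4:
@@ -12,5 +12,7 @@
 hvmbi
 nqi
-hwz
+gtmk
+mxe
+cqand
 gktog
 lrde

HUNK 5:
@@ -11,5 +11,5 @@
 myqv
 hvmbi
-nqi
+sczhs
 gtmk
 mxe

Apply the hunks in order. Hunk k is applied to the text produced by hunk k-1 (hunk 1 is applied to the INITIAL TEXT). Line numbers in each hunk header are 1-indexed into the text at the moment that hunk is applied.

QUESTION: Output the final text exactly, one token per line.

Answer: fnw
sdhif
ajhze
jgeto
vtby
psg
jpsqx
cldwi
rdgzl
doo
myqv
hvmbi
sczhs
gtmk
mxe
cqand
gktog
lrde

Derivation:
Hunk 1: at line 9 remove [qbd] add [brd,myqv,hvmbi] -> 16 lines: fnw sdhif ajhze jgeto vtby qrbf csde agmvq olwe brd myqv hvmbi nqi hwz gktog lrde
Hunk 2: at line 4 remove [qrbf,csde] add [psg,jpsqx] -> 16 lines: fnw sdhif ajhze jgeto vtby psg jpsqx agmvq olwe brd myqv hvmbi nqi hwz gktog lrde
Hunk 3: at line 6 remove [agmvq,olwe,brd] add [cldwi,rdgzl,doo] -> 16 lines: fnw sdhif ajhze jgeto vtby psg jpsqx cldwi rdgzl doo myqv hvmbi nqi hwz gktog lrde
Hunk 4: at line 12 remove [hwz] add [gtmk,mxe,cqand] -> 18 lines: fnw sdhif ajhze jgeto vtby psg jpsqx cldwi rdgzl doo myqv hvmbi nqi gtmk mxe cqand gktog lrde
Hunk 5: at line 11 remove [nqi] add [sczhs] -> 18 lines: fnw sdhif ajhze jgeto vtby psg jpsqx cldwi rdgzl doo myqv hvmbi sczhs gtmk mxe cqand gktog lrde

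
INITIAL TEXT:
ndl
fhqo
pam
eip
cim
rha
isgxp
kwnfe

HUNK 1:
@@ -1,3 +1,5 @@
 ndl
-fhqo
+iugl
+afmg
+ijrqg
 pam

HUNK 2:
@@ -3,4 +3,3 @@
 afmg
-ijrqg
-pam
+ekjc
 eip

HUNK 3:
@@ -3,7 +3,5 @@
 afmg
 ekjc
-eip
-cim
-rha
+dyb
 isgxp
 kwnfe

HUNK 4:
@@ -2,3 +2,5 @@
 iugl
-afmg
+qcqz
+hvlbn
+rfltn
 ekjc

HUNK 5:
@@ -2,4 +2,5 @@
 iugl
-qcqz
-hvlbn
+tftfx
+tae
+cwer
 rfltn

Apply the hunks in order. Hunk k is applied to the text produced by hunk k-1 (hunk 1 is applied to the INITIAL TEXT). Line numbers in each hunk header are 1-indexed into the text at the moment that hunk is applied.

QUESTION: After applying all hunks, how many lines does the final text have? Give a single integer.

Hunk 1: at line 1 remove [fhqo] add [iugl,afmg,ijrqg] -> 10 lines: ndl iugl afmg ijrqg pam eip cim rha isgxp kwnfe
Hunk 2: at line 3 remove [ijrqg,pam] add [ekjc] -> 9 lines: ndl iugl afmg ekjc eip cim rha isgxp kwnfe
Hunk 3: at line 3 remove [eip,cim,rha] add [dyb] -> 7 lines: ndl iugl afmg ekjc dyb isgxp kwnfe
Hunk 4: at line 2 remove [afmg] add [qcqz,hvlbn,rfltn] -> 9 lines: ndl iugl qcqz hvlbn rfltn ekjc dyb isgxp kwnfe
Hunk 5: at line 2 remove [qcqz,hvlbn] add [tftfx,tae,cwer] -> 10 lines: ndl iugl tftfx tae cwer rfltn ekjc dyb isgxp kwnfe
Final line count: 10

Answer: 10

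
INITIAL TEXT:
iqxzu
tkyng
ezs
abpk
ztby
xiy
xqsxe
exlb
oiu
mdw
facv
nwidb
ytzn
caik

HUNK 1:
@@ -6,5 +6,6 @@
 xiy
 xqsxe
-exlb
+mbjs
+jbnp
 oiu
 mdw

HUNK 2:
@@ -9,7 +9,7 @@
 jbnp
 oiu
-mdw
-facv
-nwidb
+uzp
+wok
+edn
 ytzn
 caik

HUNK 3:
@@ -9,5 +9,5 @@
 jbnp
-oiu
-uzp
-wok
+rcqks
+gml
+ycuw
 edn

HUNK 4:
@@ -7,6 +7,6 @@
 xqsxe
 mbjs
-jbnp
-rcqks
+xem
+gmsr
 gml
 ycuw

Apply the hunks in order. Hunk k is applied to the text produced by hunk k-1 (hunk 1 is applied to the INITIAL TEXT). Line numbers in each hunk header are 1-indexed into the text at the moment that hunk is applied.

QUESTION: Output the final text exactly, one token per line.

Hunk 1: at line 6 remove [exlb] add [mbjs,jbnp] -> 15 lines: iqxzu tkyng ezs abpk ztby xiy xqsxe mbjs jbnp oiu mdw facv nwidb ytzn caik
Hunk 2: at line 9 remove [mdw,facv,nwidb] add [uzp,wok,edn] -> 15 lines: iqxzu tkyng ezs abpk ztby xiy xqsxe mbjs jbnp oiu uzp wok edn ytzn caik
Hunk 3: at line 9 remove [oiu,uzp,wok] add [rcqks,gml,ycuw] -> 15 lines: iqxzu tkyng ezs abpk ztby xiy xqsxe mbjs jbnp rcqks gml ycuw edn ytzn caik
Hunk 4: at line 7 remove [jbnp,rcqks] add [xem,gmsr] -> 15 lines: iqxzu tkyng ezs abpk ztby xiy xqsxe mbjs xem gmsr gml ycuw edn ytzn caik

Answer: iqxzu
tkyng
ezs
abpk
ztby
xiy
xqsxe
mbjs
xem
gmsr
gml
ycuw
edn
ytzn
caik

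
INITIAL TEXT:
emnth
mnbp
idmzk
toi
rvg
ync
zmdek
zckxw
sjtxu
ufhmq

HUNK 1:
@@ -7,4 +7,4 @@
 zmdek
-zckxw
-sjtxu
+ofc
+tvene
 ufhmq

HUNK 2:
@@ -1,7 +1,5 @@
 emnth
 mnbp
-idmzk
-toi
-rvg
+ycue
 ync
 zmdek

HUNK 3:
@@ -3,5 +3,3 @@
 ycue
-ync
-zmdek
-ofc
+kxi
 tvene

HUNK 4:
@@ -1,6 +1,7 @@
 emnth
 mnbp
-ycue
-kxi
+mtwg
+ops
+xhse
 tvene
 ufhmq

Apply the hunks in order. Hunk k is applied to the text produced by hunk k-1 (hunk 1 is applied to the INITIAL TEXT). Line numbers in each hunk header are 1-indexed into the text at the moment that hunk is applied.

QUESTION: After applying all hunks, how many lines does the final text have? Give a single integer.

Answer: 7

Derivation:
Hunk 1: at line 7 remove [zckxw,sjtxu] add [ofc,tvene] -> 10 lines: emnth mnbp idmzk toi rvg ync zmdek ofc tvene ufhmq
Hunk 2: at line 1 remove [idmzk,toi,rvg] add [ycue] -> 8 lines: emnth mnbp ycue ync zmdek ofc tvene ufhmq
Hunk 3: at line 3 remove [ync,zmdek,ofc] add [kxi] -> 6 lines: emnth mnbp ycue kxi tvene ufhmq
Hunk 4: at line 1 remove [ycue,kxi] add [mtwg,ops,xhse] -> 7 lines: emnth mnbp mtwg ops xhse tvene ufhmq
Final line count: 7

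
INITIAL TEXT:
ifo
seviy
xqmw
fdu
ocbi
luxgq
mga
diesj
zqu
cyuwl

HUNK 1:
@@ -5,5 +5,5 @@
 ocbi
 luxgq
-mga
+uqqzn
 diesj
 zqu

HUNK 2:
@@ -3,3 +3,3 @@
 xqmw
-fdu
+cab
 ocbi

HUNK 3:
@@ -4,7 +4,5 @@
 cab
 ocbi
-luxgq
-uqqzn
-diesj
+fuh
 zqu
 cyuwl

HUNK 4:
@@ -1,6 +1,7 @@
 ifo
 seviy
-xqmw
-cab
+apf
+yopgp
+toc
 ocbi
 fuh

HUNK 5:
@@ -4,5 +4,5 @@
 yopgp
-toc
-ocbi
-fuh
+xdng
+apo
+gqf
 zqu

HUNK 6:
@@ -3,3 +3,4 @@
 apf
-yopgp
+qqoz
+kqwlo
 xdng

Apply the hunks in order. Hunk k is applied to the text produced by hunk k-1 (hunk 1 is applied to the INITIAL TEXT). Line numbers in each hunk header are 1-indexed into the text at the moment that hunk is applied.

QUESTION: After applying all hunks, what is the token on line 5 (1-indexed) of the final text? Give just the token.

Answer: kqwlo

Derivation:
Hunk 1: at line 5 remove [mga] add [uqqzn] -> 10 lines: ifo seviy xqmw fdu ocbi luxgq uqqzn diesj zqu cyuwl
Hunk 2: at line 3 remove [fdu] add [cab] -> 10 lines: ifo seviy xqmw cab ocbi luxgq uqqzn diesj zqu cyuwl
Hunk 3: at line 4 remove [luxgq,uqqzn,diesj] add [fuh] -> 8 lines: ifo seviy xqmw cab ocbi fuh zqu cyuwl
Hunk 4: at line 1 remove [xqmw,cab] add [apf,yopgp,toc] -> 9 lines: ifo seviy apf yopgp toc ocbi fuh zqu cyuwl
Hunk 5: at line 4 remove [toc,ocbi,fuh] add [xdng,apo,gqf] -> 9 lines: ifo seviy apf yopgp xdng apo gqf zqu cyuwl
Hunk 6: at line 3 remove [yopgp] add [qqoz,kqwlo] -> 10 lines: ifo seviy apf qqoz kqwlo xdng apo gqf zqu cyuwl
Final line 5: kqwlo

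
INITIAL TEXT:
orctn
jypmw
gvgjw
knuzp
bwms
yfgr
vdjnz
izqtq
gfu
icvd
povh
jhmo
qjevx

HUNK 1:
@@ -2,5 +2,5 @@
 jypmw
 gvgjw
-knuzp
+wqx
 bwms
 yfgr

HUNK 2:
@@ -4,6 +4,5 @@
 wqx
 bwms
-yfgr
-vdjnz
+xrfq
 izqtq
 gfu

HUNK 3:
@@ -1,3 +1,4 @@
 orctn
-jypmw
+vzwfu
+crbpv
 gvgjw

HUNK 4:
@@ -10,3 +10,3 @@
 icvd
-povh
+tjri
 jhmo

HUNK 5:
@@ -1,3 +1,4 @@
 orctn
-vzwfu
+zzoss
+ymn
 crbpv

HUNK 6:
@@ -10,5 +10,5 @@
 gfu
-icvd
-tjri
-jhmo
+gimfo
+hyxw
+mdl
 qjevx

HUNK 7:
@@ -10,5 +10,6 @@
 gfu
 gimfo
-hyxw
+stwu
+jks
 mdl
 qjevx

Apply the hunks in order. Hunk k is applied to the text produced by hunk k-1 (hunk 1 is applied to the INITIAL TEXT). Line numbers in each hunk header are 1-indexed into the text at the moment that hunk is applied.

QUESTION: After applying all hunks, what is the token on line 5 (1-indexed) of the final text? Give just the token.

Hunk 1: at line 2 remove [knuzp] add [wqx] -> 13 lines: orctn jypmw gvgjw wqx bwms yfgr vdjnz izqtq gfu icvd povh jhmo qjevx
Hunk 2: at line 4 remove [yfgr,vdjnz] add [xrfq] -> 12 lines: orctn jypmw gvgjw wqx bwms xrfq izqtq gfu icvd povh jhmo qjevx
Hunk 3: at line 1 remove [jypmw] add [vzwfu,crbpv] -> 13 lines: orctn vzwfu crbpv gvgjw wqx bwms xrfq izqtq gfu icvd povh jhmo qjevx
Hunk 4: at line 10 remove [povh] add [tjri] -> 13 lines: orctn vzwfu crbpv gvgjw wqx bwms xrfq izqtq gfu icvd tjri jhmo qjevx
Hunk 5: at line 1 remove [vzwfu] add [zzoss,ymn] -> 14 lines: orctn zzoss ymn crbpv gvgjw wqx bwms xrfq izqtq gfu icvd tjri jhmo qjevx
Hunk 6: at line 10 remove [icvd,tjri,jhmo] add [gimfo,hyxw,mdl] -> 14 lines: orctn zzoss ymn crbpv gvgjw wqx bwms xrfq izqtq gfu gimfo hyxw mdl qjevx
Hunk 7: at line 10 remove [hyxw] add [stwu,jks] -> 15 lines: orctn zzoss ymn crbpv gvgjw wqx bwms xrfq izqtq gfu gimfo stwu jks mdl qjevx
Final line 5: gvgjw

Answer: gvgjw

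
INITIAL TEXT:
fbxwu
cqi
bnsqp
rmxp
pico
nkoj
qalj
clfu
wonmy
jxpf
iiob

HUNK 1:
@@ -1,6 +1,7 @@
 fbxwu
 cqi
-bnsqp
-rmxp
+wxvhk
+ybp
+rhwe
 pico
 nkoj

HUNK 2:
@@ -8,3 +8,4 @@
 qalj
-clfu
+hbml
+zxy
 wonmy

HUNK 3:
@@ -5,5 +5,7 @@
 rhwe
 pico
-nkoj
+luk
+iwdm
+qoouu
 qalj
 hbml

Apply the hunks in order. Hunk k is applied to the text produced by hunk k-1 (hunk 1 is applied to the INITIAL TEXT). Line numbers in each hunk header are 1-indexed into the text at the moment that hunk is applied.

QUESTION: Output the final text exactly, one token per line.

Hunk 1: at line 1 remove [bnsqp,rmxp] add [wxvhk,ybp,rhwe] -> 12 lines: fbxwu cqi wxvhk ybp rhwe pico nkoj qalj clfu wonmy jxpf iiob
Hunk 2: at line 8 remove [clfu] add [hbml,zxy] -> 13 lines: fbxwu cqi wxvhk ybp rhwe pico nkoj qalj hbml zxy wonmy jxpf iiob
Hunk 3: at line 5 remove [nkoj] add [luk,iwdm,qoouu] -> 15 lines: fbxwu cqi wxvhk ybp rhwe pico luk iwdm qoouu qalj hbml zxy wonmy jxpf iiob

Answer: fbxwu
cqi
wxvhk
ybp
rhwe
pico
luk
iwdm
qoouu
qalj
hbml
zxy
wonmy
jxpf
iiob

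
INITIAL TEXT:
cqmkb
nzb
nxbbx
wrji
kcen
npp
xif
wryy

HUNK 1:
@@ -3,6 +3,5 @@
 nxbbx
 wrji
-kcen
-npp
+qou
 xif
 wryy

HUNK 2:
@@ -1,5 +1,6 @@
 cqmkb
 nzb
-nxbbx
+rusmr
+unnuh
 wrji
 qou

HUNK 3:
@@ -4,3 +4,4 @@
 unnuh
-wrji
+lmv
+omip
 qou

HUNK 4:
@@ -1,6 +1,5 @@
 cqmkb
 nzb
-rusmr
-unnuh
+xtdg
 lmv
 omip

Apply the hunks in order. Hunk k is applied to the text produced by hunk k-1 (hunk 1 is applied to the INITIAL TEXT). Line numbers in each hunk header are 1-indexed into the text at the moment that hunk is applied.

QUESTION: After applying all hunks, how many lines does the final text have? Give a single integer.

Hunk 1: at line 3 remove [kcen,npp] add [qou] -> 7 lines: cqmkb nzb nxbbx wrji qou xif wryy
Hunk 2: at line 1 remove [nxbbx] add [rusmr,unnuh] -> 8 lines: cqmkb nzb rusmr unnuh wrji qou xif wryy
Hunk 3: at line 4 remove [wrji] add [lmv,omip] -> 9 lines: cqmkb nzb rusmr unnuh lmv omip qou xif wryy
Hunk 4: at line 1 remove [rusmr,unnuh] add [xtdg] -> 8 lines: cqmkb nzb xtdg lmv omip qou xif wryy
Final line count: 8

Answer: 8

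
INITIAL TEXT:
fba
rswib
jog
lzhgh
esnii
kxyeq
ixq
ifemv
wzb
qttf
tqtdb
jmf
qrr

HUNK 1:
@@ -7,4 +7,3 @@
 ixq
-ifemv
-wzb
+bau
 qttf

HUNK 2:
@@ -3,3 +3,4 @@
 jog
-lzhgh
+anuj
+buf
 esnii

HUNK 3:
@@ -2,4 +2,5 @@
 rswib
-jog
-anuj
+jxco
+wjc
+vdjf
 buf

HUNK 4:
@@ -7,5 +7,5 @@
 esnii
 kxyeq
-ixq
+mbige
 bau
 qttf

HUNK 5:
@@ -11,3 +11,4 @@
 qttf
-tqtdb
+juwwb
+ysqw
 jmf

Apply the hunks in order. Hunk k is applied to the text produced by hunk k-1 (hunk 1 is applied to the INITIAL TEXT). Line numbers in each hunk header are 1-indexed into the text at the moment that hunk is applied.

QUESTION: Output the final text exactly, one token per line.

Answer: fba
rswib
jxco
wjc
vdjf
buf
esnii
kxyeq
mbige
bau
qttf
juwwb
ysqw
jmf
qrr

Derivation:
Hunk 1: at line 7 remove [ifemv,wzb] add [bau] -> 12 lines: fba rswib jog lzhgh esnii kxyeq ixq bau qttf tqtdb jmf qrr
Hunk 2: at line 3 remove [lzhgh] add [anuj,buf] -> 13 lines: fba rswib jog anuj buf esnii kxyeq ixq bau qttf tqtdb jmf qrr
Hunk 3: at line 2 remove [jog,anuj] add [jxco,wjc,vdjf] -> 14 lines: fba rswib jxco wjc vdjf buf esnii kxyeq ixq bau qttf tqtdb jmf qrr
Hunk 4: at line 7 remove [ixq] add [mbige] -> 14 lines: fba rswib jxco wjc vdjf buf esnii kxyeq mbige bau qttf tqtdb jmf qrr
Hunk 5: at line 11 remove [tqtdb] add [juwwb,ysqw] -> 15 lines: fba rswib jxco wjc vdjf buf esnii kxyeq mbige bau qttf juwwb ysqw jmf qrr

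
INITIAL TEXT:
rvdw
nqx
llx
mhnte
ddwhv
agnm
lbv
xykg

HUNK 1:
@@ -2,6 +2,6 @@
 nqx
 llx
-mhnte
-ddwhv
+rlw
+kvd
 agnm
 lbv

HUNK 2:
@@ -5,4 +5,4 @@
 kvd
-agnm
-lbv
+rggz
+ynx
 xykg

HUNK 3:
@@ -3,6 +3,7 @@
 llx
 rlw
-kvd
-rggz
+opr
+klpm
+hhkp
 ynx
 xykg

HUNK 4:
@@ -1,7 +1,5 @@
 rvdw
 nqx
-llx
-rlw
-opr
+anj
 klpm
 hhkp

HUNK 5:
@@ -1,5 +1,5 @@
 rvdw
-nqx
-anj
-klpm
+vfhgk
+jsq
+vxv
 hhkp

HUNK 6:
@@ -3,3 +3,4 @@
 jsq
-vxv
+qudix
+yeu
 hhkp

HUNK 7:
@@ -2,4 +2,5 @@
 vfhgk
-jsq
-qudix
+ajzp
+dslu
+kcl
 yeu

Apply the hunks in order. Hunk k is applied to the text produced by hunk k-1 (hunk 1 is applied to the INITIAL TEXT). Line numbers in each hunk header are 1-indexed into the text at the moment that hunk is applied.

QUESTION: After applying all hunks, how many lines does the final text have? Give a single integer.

Hunk 1: at line 2 remove [mhnte,ddwhv] add [rlw,kvd] -> 8 lines: rvdw nqx llx rlw kvd agnm lbv xykg
Hunk 2: at line 5 remove [agnm,lbv] add [rggz,ynx] -> 8 lines: rvdw nqx llx rlw kvd rggz ynx xykg
Hunk 3: at line 3 remove [kvd,rggz] add [opr,klpm,hhkp] -> 9 lines: rvdw nqx llx rlw opr klpm hhkp ynx xykg
Hunk 4: at line 1 remove [llx,rlw,opr] add [anj] -> 7 lines: rvdw nqx anj klpm hhkp ynx xykg
Hunk 5: at line 1 remove [nqx,anj,klpm] add [vfhgk,jsq,vxv] -> 7 lines: rvdw vfhgk jsq vxv hhkp ynx xykg
Hunk 6: at line 3 remove [vxv] add [qudix,yeu] -> 8 lines: rvdw vfhgk jsq qudix yeu hhkp ynx xykg
Hunk 7: at line 2 remove [jsq,qudix] add [ajzp,dslu,kcl] -> 9 lines: rvdw vfhgk ajzp dslu kcl yeu hhkp ynx xykg
Final line count: 9

Answer: 9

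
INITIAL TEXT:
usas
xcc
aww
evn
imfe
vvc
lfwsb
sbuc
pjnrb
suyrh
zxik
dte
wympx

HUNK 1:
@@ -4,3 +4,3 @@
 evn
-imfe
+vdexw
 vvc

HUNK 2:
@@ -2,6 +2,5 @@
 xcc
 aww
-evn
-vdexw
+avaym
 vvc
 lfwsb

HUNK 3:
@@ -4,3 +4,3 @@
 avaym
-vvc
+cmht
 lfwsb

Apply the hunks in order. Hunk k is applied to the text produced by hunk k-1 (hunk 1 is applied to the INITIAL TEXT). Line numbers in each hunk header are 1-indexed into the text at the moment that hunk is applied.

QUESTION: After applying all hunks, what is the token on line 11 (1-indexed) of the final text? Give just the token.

Hunk 1: at line 4 remove [imfe] add [vdexw] -> 13 lines: usas xcc aww evn vdexw vvc lfwsb sbuc pjnrb suyrh zxik dte wympx
Hunk 2: at line 2 remove [evn,vdexw] add [avaym] -> 12 lines: usas xcc aww avaym vvc lfwsb sbuc pjnrb suyrh zxik dte wympx
Hunk 3: at line 4 remove [vvc] add [cmht] -> 12 lines: usas xcc aww avaym cmht lfwsb sbuc pjnrb suyrh zxik dte wympx
Final line 11: dte

Answer: dte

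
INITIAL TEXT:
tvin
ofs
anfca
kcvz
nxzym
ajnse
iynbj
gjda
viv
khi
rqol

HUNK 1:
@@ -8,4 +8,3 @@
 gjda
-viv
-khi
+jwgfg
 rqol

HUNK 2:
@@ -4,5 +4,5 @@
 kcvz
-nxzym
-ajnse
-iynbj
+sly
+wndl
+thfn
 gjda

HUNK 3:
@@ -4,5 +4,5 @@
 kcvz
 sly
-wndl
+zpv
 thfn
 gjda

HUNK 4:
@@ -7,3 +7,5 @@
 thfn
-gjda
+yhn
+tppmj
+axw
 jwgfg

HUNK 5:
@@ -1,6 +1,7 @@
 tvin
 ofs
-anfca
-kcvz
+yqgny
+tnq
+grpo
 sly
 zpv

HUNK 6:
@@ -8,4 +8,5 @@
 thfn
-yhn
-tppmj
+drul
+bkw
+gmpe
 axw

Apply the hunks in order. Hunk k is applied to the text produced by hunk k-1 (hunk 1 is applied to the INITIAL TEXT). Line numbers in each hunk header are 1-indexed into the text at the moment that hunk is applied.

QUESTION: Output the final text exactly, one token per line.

Hunk 1: at line 8 remove [viv,khi] add [jwgfg] -> 10 lines: tvin ofs anfca kcvz nxzym ajnse iynbj gjda jwgfg rqol
Hunk 2: at line 4 remove [nxzym,ajnse,iynbj] add [sly,wndl,thfn] -> 10 lines: tvin ofs anfca kcvz sly wndl thfn gjda jwgfg rqol
Hunk 3: at line 4 remove [wndl] add [zpv] -> 10 lines: tvin ofs anfca kcvz sly zpv thfn gjda jwgfg rqol
Hunk 4: at line 7 remove [gjda] add [yhn,tppmj,axw] -> 12 lines: tvin ofs anfca kcvz sly zpv thfn yhn tppmj axw jwgfg rqol
Hunk 5: at line 1 remove [anfca,kcvz] add [yqgny,tnq,grpo] -> 13 lines: tvin ofs yqgny tnq grpo sly zpv thfn yhn tppmj axw jwgfg rqol
Hunk 6: at line 8 remove [yhn,tppmj] add [drul,bkw,gmpe] -> 14 lines: tvin ofs yqgny tnq grpo sly zpv thfn drul bkw gmpe axw jwgfg rqol

Answer: tvin
ofs
yqgny
tnq
grpo
sly
zpv
thfn
drul
bkw
gmpe
axw
jwgfg
rqol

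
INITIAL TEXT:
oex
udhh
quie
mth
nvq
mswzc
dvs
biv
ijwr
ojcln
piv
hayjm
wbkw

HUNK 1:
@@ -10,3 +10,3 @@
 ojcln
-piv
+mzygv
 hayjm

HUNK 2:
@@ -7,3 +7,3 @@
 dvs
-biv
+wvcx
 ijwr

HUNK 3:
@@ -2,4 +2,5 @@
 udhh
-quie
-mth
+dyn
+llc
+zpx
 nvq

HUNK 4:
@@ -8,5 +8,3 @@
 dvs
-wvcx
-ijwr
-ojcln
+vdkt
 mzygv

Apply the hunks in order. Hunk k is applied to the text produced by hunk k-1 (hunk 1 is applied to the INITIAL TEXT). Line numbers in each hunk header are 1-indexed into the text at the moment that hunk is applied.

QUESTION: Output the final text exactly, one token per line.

Hunk 1: at line 10 remove [piv] add [mzygv] -> 13 lines: oex udhh quie mth nvq mswzc dvs biv ijwr ojcln mzygv hayjm wbkw
Hunk 2: at line 7 remove [biv] add [wvcx] -> 13 lines: oex udhh quie mth nvq mswzc dvs wvcx ijwr ojcln mzygv hayjm wbkw
Hunk 3: at line 2 remove [quie,mth] add [dyn,llc,zpx] -> 14 lines: oex udhh dyn llc zpx nvq mswzc dvs wvcx ijwr ojcln mzygv hayjm wbkw
Hunk 4: at line 8 remove [wvcx,ijwr,ojcln] add [vdkt] -> 12 lines: oex udhh dyn llc zpx nvq mswzc dvs vdkt mzygv hayjm wbkw

Answer: oex
udhh
dyn
llc
zpx
nvq
mswzc
dvs
vdkt
mzygv
hayjm
wbkw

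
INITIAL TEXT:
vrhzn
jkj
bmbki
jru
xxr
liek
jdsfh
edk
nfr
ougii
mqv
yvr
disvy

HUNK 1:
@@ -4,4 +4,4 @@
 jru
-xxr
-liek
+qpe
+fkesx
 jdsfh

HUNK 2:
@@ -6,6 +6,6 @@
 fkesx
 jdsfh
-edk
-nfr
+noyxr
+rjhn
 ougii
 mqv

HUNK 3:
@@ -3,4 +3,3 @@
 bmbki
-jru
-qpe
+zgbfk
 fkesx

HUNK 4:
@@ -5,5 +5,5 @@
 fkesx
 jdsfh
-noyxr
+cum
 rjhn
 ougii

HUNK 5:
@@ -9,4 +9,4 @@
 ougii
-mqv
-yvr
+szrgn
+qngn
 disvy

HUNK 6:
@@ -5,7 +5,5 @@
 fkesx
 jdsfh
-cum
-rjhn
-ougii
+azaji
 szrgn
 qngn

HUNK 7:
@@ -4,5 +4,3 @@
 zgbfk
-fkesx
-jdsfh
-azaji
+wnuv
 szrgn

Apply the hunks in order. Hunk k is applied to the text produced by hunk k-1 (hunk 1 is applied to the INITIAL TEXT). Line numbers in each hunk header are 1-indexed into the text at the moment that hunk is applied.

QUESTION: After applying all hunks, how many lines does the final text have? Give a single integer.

Answer: 8

Derivation:
Hunk 1: at line 4 remove [xxr,liek] add [qpe,fkesx] -> 13 lines: vrhzn jkj bmbki jru qpe fkesx jdsfh edk nfr ougii mqv yvr disvy
Hunk 2: at line 6 remove [edk,nfr] add [noyxr,rjhn] -> 13 lines: vrhzn jkj bmbki jru qpe fkesx jdsfh noyxr rjhn ougii mqv yvr disvy
Hunk 3: at line 3 remove [jru,qpe] add [zgbfk] -> 12 lines: vrhzn jkj bmbki zgbfk fkesx jdsfh noyxr rjhn ougii mqv yvr disvy
Hunk 4: at line 5 remove [noyxr] add [cum] -> 12 lines: vrhzn jkj bmbki zgbfk fkesx jdsfh cum rjhn ougii mqv yvr disvy
Hunk 5: at line 9 remove [mqv,yvr] add [szrgn,qngn] -> 12 lines: vrhzn jkj bmbki zgbfk fkesx jdsfh cum rjhn ougii szrgn qngn disvy
Hunk 6: at line 5 remove [cum,rjhn,ougii] add [azaji] -> 10 lines: vrhzn jkj bmbki zgbfk fkesx jdsfh azaji szrgn qngn disvy
Hunk 7: at line 4 remove [fkesx,jdsfh,azaji] add [wnuv] -> 8 lines: vrhzn jkj bmbki zgbfk wnuv szrgn qngn disvy
Final line count: 8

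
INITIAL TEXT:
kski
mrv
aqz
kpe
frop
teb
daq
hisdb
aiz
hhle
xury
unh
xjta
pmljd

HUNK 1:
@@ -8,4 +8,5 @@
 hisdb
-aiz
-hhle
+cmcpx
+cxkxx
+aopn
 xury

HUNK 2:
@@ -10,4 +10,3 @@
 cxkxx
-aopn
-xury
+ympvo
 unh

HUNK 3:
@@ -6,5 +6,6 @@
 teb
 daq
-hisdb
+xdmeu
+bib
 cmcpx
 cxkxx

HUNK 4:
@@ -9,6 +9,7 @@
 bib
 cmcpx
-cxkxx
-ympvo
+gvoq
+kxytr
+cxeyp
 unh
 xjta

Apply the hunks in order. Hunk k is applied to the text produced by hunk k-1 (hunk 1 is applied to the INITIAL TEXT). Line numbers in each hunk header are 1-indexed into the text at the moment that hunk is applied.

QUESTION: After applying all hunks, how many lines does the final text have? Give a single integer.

Hunk 1: at line 8 remove [aiz,hhle] add [cmcpx,cxkxx,aopn] -> 15 lines: kski mrv aqz kpe frop teb daq hisdb cmcpx cxkxx aopn xury unh xjta pmljd
Hunk 2: at line 10 remove [aopn,xury] add [ympvo] -> 14 lines: kski mrv aqz kpe frop teb daq hisdb cmcpx cxkxx ympvo unh xjta pmljd
Hunk 3: at line 6 remove [hisdb] add [xdmeu,bib] -> 15 lines: kski mrv aqz kpe frop teb daq xdmeu bib cmcpx cxkxx ympvo unh xjta pmljd
Hunk 4: at line 9 remove [cxkxx,ympvo] add [gvoq,kxytr,cxeyp] -> 16 lines: kski mrv aqz kpe frop teb daq xdmeu bib cmcpx gvoq kxytr cxeyp unh xjta pmljd
Final line count: 16

Answer: 16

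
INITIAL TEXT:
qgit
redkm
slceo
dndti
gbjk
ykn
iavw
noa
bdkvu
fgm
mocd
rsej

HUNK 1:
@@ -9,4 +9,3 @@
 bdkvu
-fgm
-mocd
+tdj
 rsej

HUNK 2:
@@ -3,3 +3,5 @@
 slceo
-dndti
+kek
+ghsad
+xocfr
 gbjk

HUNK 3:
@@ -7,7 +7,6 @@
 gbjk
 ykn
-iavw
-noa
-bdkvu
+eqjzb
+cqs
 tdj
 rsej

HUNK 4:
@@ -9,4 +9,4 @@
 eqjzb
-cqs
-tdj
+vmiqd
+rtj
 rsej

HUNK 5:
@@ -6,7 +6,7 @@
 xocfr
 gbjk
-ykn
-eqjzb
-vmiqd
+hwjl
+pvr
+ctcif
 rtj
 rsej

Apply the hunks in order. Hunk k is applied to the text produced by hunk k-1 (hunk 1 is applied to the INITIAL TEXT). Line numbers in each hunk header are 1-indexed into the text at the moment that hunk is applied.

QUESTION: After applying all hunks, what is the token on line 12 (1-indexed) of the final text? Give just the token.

Answer: rsej

Derivation:
Hunk 1: at line 9 remove [fgm,mocd] add [tdj] -> 11 lines: qgit redkm slceo dndti gbjk ykn iavw noa bdkvu tdj rsej
Hunk 2: at line 3 remove [dndti] add [kek,ghsad,xocfr] -> 13 lines: qgit redkm slceo kek ghsad xocfr gbjk ykn iavw noa bdkvu tdj rsej
Hunk 3: at line 7 remove [iavw,noa,bdkvu] add [eqjzb,cqs] -> 12 lines: qgit redkm slceo kek ghsad xocfr gbjk ykn eqjzb cqs tdj rsej
Hunk 4: at line 9 remove [cqs,tdj] add [vmiqd,rtj] -> 12 lines: qgit redkm slceo kek ghsad xocfr gbjk ykn eqjzb vmiqd rtj rsej
Hunk 5: at line 6 remove [ykn,eqjzb,vmiqd] add [hwjl,pvr,ctcif] -> 12 lines: qgit redkm slceo kek ghsad xocfr gbjk hwjl pvr ctcif rtj rsej
Final line 12: rsej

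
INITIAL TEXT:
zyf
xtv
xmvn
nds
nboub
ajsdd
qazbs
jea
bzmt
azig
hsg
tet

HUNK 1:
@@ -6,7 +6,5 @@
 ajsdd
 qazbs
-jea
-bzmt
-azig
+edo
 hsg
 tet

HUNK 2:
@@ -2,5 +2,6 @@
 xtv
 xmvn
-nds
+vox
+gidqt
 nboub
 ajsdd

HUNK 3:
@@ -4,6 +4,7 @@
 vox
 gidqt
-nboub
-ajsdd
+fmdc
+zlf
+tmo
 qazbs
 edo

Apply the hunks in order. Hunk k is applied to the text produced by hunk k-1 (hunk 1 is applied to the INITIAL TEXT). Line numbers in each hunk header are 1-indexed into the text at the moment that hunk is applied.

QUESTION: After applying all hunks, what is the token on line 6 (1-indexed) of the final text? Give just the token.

Answer: fmdc

Derivation:
Hunk 1: at line 6 remove [jea,bzmt,azig] add [edo] -> 10 lines: zyf xtv xmvn nds nboub ajsdd qazbs edo hsg tet
Hunk 2: at line 2 remove [nds] add [vox,gidqt] -> 11 lines: zyf xtv xmvn vox gidqt nboub ajsdd qazbs edo hsg tet
Hunk 3: at line 4 remove [nboub,ajsdd] add [fmdc,zlf,tmo] -> 12 lines: zyf xtv xmvn vox gidqt fmdc zlf tmo qazbs edo hsg tet
Final line 6: fmdc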